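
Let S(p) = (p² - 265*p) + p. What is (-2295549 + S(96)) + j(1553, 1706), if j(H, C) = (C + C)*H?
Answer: 2987159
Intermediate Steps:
j(H, C) = 2*C*H (j(H, C) = (2*C)*H = 2*C*H)
S(p) = p² - 264*p
(-2295549 + S(96)) + j(1553, 1706) = (-2295549 + 96*(-264 + 96)) + 2*1706*1553 = (-2295549 + 96*(-168)) + 5298836 = (-2295549 - 16128) + 5298836 = -2311677 + 5298836 = 2987159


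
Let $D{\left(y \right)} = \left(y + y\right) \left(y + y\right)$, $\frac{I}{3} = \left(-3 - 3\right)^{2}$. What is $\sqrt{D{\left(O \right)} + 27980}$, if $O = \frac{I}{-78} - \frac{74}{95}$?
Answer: $\frac{6 \sqrt{1186232051}}{1235} \approx 167.33$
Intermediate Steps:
$I = 108$ ($I = 3 \left(-3 - 3\right)^{2} = 3 \left(-6\right)^{2} = 3 \cdot 36 = 108$)
$O = - \frac{2672}{1235}$ ($O = \frac{108}{-78} - \frac{74}{95} = 108 \left(- \frac{1}{78}\right) - \frac{74}{95} = - \frac{18}{13} - \frac{74}{95} = - \frac{2672}{1235} \approx -2.1636$)
$D{\left(y \right)} = 4 y^{2}$ ($D{\left(y \right)} = 2 y 2 y = 4 y^{2}$)
$\sqrt{D{\left(O \right)} + 27980} = \sqrt{4 \left(- \frac{2672}{1235}\right)^{2} + 27980} = \sqrt{4 \cdot \frac{7139584}{1525225} + 27980} = \sqrt{\frac{28558336}{1525225} + 27980} = \sqrt{\frac{42704353836}{1525225}} = \frac{6 \sqrt{1186232051}}{1235}$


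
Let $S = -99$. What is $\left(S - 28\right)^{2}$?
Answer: $16129$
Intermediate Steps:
$\left(S - 28\right)^{2} = \left(-99 - 28\right)^{2} = \left(-127\right)^{2} = 16129$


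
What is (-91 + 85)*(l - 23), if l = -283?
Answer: 1836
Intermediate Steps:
(-91 + 85)*(l - 23) = (-91 + 85)*(-283 - 23) = -6*(-306) = 1836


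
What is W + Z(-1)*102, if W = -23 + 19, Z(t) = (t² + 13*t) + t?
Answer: -1330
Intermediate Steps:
Z(t) = t² + 14*t
W = -4
W + Z(-1)*102 = -4 - (14 - 1)*102 = -4 - 1*13*102 = -4 - 13*102 = -4 - 1326 = -1330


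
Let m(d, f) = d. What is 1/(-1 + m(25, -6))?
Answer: 1/24 ≈ 0.041667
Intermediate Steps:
1/(-1 + m(25, -6)) = 1/(-1 + 25) = 1/24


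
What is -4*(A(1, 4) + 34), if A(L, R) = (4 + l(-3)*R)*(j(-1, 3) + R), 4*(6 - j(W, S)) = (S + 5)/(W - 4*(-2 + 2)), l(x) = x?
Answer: 248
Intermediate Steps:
j(W, S) = 6 - (5 + S)/(4*W) (j(W, S) = 6 - (S + 5)/(4*(W - 4*(-2 + 2))) = 6 - (5 + S)/(4*(W - 4*0)) = 6 - (5 + S)/(4*(W + 0)) = 6 - (5 + S)/(4*W))
A(L, R) = (4 - 3*R)*(8 + R) (A(L, R) = (4 - 3*R)*((¼)*(-5 - 1*3 + 24*(-1))/(-1) + R) = (4 - 3*R)*((¼)*(-1)*(-5 - 3 - 24) + R) = (4 - 3*R)*((¼)*(-1)*(-32) + R) = (4 - 3*R)*(8 + R))
-4*(A(1, 4) + 34) = -4*((32 - 20*4 - 3*4²) + 34) = -4*((32 - 80 - 3*16) + 34) = -4*((32 - 80 - 48) + 34) = -4*(-96 + 34) = -4*(-62) = 248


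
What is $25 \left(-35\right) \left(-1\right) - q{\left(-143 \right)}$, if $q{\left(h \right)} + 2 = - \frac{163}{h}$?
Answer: $\frac{125248}{143} \approx 875.86$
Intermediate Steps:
$q{\left(h \right)} = -2 - \frac{163}{h}$
$25 \left(-35\right) \left(-1\right) - q{\left(-143 \right)} = 25 \left(-35\right) \left(-1\right) - \left(-2 - \frac{163}{-143}\right) = \left(-875\right) \left(-1\right) - \left(-2 - - \frac{163}{143}\right) = 875 - \left(-2 + \frac{163}{143}\right) = 875 - - \frac{123}{143} = 875 + \frac{123}{143} = \frac{125248}{143}$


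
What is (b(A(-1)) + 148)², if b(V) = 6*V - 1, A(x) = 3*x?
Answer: 16641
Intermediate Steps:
b(V) = -1 + 6*V
(b(A(-1)) + 148)² = ((-1 + 6*(3*(-1))) + 148)² = ((-1 + 6*(-3)) + 148)² = ((-1 - 18) + 148)² = (-19 + 148)² = 129² = 16641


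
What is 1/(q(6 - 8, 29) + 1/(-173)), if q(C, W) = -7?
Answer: -173/1212 ≈ -0.14274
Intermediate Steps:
1/(q(6 - 8, 29) + 1/(-173)) = 1/(-7 + 1/(-173)) = 1/(-7 - 1/173) = 1/(-1212/173) = -173/1212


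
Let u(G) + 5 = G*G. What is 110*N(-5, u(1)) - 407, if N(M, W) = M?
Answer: -957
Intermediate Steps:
u(G) = -5 + G**2 (u(G) = -5 + G*G = -5 + G**2)
110*N(-5, u(1)) - 407 = 110*(-5) - 407 = -550 - 407 = -957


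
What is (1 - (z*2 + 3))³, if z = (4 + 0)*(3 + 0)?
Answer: -17576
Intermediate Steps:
z = 12 (z = 4*3 = 12)
(1 - (z*2 + 3))³ = (1 - (12*2 + 3))³ = (1 - (24 + 3))³ = (1 - 1*27)³ = (1 - 27)³ = (-26)³ = -17576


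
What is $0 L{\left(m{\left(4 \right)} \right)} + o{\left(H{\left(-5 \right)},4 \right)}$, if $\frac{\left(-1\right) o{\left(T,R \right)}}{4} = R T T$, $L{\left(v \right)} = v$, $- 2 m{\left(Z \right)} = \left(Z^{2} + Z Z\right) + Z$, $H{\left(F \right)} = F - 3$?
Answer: $-1024$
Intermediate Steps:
$H{\left(F \right)} = -3 + F$ ($H{\left(F \right)} = F - 3 = -3 + F$)
$m{\left(Z \right)} = - Z^{2} - \frac{Z}{2}$ ($m{\left(Z \right)} = - \frac{\left(Z^{2} + Z Z\right) + Z}{2} = - \frac{\left(Z^{2} + Z^{2}\right) + Z}{2} = - \frac{2 Z^{2} + Z}{2} = - \frac{Z + 2 Z^{2}}{2} = - Z^{2} - \frac{Z}{2}$)
$o{\left(T,R \right)} = - 4 R T^{2}$ ($o{\left(T,R \right)} = - 4 R T T = - 4 R T^{2}$)
$0 L{\left(m{\left(4 \right)} \right)} + o{\left(H{\left(-5 \right)},4 \right)} = 0 \left(\left(-1\right) 4 \left(\frac{1}{2} + 4\right)\right) - 16 \left(-3 - 5\right)^{2} = 0 \left(\left(-1\right) 4 \cdot \frac{9}{2}\right) - 16 \left(-8\right)^{2} = 0 \left(-18\right) - 16 \cdot 64 = 0 - 1024 = -1024$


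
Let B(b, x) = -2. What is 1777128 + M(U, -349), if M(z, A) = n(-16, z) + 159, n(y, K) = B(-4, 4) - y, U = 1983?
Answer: 1777301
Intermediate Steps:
n(y, K) = -2 - y
M(z, A) = 173 (M(z, A) = (-2 - 1*(-16)) + 159 = (-2 + 16) + 159 = 14 + 159 = 173)
1777128 + M(U, -349) = 1777128 + 173 = 1777301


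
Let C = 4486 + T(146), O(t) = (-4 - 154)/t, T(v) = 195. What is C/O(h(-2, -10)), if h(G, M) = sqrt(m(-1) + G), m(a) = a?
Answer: -4681*I*sqrt(3)/158 ≈ -51.315*I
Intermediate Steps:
h(G, M) = sqrt(-1 + G)
O(t) = -158/t
C = 4681 (C = 4486 + 195 = 4681)
C/O(h(-2, -10)) = 4681/((-158/sqrt(-1 - 2))) = 4681/((-158*(-I*sqrt(3)/3))) = 4681/((-(-158)*I*sqrt(3)/3)) = 4681/((158*I*sqrt(3)/3)) = 4681*(-I*sqrt(3)/158) = -4681*I*sqrt(3)/158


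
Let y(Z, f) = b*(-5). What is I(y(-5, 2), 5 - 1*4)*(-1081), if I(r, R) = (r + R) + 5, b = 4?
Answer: 15134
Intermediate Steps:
y(Z, f) = -20 (y(Z, f) = 4*(-5) = -20)
I(r, R) = 5 + R + r (I(r, R) = (R + r) + 5 = 5 + R + r)
I(y(-5, 2), 5 - 1*4)*(-1081) = (5 + (5 - 1*4) - 20)*(-1081) = (5 + (5 - 4) - 20)*(-1081) = (5 + 1 - 20)*(-1081) = -14*(-1081) = 15134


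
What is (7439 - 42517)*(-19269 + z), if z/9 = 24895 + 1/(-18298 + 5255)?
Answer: -93694172470542/13043 ≈ -7.1835e+9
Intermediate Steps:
z = 2922349356/13043 (z = 9*(24895 + 1/(-18298 + 5255)) = 9*(24895 + 1/(-13043)) = 9*(24895 - 1/13043) = 9*(324705484/13043) = 2922349356/13043 ≈ 2.2406e+5)
(7439 - 42517)*(-19269 + z) = (7439 - 42517)*(-19269 + 2922349356/13043) = -35078*2671023789/13043 = -93694172470542/13043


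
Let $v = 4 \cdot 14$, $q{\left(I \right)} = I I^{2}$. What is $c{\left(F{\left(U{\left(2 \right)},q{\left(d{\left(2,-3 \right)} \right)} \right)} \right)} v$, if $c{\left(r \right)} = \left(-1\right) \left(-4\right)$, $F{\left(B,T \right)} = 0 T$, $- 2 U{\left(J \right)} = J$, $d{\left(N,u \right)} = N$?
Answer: $224$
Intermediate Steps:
$U{\left(J \right)} = - \frac{J}{2}$
$q{\left(I \right)} = I^{3}$
$F{\left(B,T \right)} = 0$
$c{\left(r \right)} = 4$
$v = 56$
$c{\left(F{\left(U{\left(2 \right)},q{\left(d{\left(2,-3 \right)} \right)} \right)} \right)} v = 4 \cdot 56 = 224$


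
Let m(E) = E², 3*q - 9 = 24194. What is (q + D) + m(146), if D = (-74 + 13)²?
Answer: 99314/3 ≈ 33105.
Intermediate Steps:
q = 24203/3 (q = 3 + (⅓)*24194 = 3 + 24194/3 = 24203/3 ≈ 8067.7)
D = 3721 (D = (-61)² = 3721)
(q + D) + m(146) = (24203/3 + 3721) + 146² = 35366/3 + 21316 = 99314/3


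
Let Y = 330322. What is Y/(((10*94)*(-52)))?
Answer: -165161/24440 ≈ -6.7578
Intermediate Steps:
Y/(((10*94)*(-52))) = 330322/(((10*94)*(-52))) = 330322/((940*(-52))) = 330322/(-48880) = 330322*(-1/48880) = -165161/24440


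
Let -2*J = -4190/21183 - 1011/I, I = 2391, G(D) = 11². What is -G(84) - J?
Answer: -4096128043/33765702 ≈ -121.31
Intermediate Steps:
G(D) = 121
J = 10478101/33765702 (J = -(-4190/21183 - 1011/2391)/2 = -(-4190*1/21183 - 1011*1/2391)/2 = -(-4190/21183 - 337/797)/2 = -½*(-10478101/16882851) = 10478101/33765702 ≈ 0.31032)
-G(84) - J = -1*121 - 1*10478101/33765702 = -121 - 10478101/33765702 = -4096128043/33765702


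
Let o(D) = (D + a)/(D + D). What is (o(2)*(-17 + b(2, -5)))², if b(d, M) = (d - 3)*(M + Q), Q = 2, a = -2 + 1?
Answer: 49/4 ≈ 12.250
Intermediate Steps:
a = -1
o(D) = (-1 + D)/(2*D) (o(D) = (D - 1)/(D + D) = (-1 + D)/((2*D)) = (-1 + D)*(1/(2*D)) = (-1 + D)/(2*D))
b(d, M) = (-3 + d)*(2 + M) (b(d, M) = (d - 3)*(M + 2) = (-3 + d)*(2 + M))
(o(2)*(-17 + b(2, -5)))² = (((½)*(-1 + 2)/2)*(-17 + (-6 - 3*(-5) + 2*2 - 5*2)))² = (((½)*(½)*1)*(-17 + (-6 + 15 + 4 - 10)))² = ((-17 + 3)/4)² = ((¼)*(-14))² = (-7/2)² = 49/4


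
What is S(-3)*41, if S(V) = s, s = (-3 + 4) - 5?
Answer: -164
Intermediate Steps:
s = -4 (s = 1 - 5 = -4)
S(V) = -4
S(-3)*41 = -4*41 = -164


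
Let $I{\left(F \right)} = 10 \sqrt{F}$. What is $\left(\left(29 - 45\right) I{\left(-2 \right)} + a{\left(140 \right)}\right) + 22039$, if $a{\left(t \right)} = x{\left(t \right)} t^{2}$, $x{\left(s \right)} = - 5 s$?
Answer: $-13697961 - 160 i \sqrt{2} \approx -1.3698 \cdot 10^{7} - 226.27 i$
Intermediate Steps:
$a{\left(t \right)} = - 5 t^{3}$ ($a{\left(t \right)} = - 5 t t^{2} = - 5 t^{3}$)
$\left(\left(29 - 45\right) I{\left(-2 \right)} + a{\left(140 \right)}\right) + 22039 = \left(\left(29 - 45\right) 10 \sqrt{-2} - 5 \cdot 140^{3}\right) + 22039 = \left(- 16 \cdot 10 i \sqrt{2} - 13720000\right) + 22039 = \left(- 160 i \sqrt{2} - 13720000\right) + 22039 = \left(-13720000 - 160 i \sqrt{2}\right) + 22039 = -13697961 - 160 i \sqrt{2}$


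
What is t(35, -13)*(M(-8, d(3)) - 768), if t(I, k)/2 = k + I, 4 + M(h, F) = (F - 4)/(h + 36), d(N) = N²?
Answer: -237721/7 ≈ -33960.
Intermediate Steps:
M(h, F) = -4 + (-4 + F)/(36 + h) (M(h, F) = -4 + (F - 4)/(h + 36) = -4 + (-4 + F)/(36 + h))
t(I, k) = 2*I + 2*k (t(I, k) = 2*(k + I) = 2*(I + k) = 2*I + 2*k)
t(35, -13)*(M(-8, d(3)) - 768) = (2*35 + 2*(-13))*((-148 + 3² - 4*(-8))/(36 - 8) - 768) = (70 - 26)*((-148 + 9 + 32)/28 - 768) = 44*((1/28)*(-107) - 768) = 44*(-107/28 - 768) = 44*(-21611/28) = -237721/7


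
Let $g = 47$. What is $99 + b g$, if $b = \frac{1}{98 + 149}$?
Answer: $\frac{24500}{247} \approx 99.19$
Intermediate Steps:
$b = \frac{1}{247} \approx 0.0040486$
$99 + b g = 99 + \frac{1}{247} \cdot 47 = 99 + \frac{47}{247} = \frac{24500}{247}$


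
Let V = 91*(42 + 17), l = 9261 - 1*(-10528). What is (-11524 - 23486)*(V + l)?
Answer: -880781580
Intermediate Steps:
l = 19789 (l = 9261 + 10528 = 19789)
V = 5369 (V = 91*59 = 5369)
(-11524 - 23486)*(V + l) = (-11524 - 23486)*(5369 + 19789) = -35010*25158 = -880781580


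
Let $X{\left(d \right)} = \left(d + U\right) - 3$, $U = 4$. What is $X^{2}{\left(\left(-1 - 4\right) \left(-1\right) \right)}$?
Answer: $36$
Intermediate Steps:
$X{\left(d \right)} = 1 + d$ ($X{\left(d \right)} = \left(d + 4\right) - 3 = \left(4 + d\right) - 3 = 1 + d$)
$X^{2}{\left(\left(-1 - 4\right) \left(-1\right) \right)} = \left(1 + \left(-1 - 4\right) \left(-1\right)\right)^{2} = \left(1 - -5\right)^{2} = \left(1 + 5\right)^{2} = 6^{2} = 36$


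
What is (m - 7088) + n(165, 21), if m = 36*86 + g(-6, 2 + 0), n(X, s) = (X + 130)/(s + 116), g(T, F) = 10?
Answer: -545239/137 ≈ -3979.8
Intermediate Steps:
n(X, s) = (130 + X)/(116 + s)
m = 3106 (m = 36*86 + 10 = 3096 + 10 = 3106)
(m - 7088) + n(165, 21) = (3106 - 7088) + (130 + 165)/(116 + 21) = -3982 + 295/137 = -545239/137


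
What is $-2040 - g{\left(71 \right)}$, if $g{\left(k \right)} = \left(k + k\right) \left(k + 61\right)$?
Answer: $-20784$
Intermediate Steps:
$g{\left(k \right)} = 2 k \left(61 + k\right)$
$-2040 - g{\left(71 \right)} = -2040 - 2 \cdot 71 \left(61 + 71\right) = -2040 - 2 \cdot 71 \cdot 132 = -2040 - 18744 = -20784$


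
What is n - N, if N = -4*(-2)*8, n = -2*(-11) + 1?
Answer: -41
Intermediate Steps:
n = 23 (n = 22 + 1 = 23)
N = 64 (N = 8*8 = 64)
n - N = 23 - 1*64 = 23 - 64 = -41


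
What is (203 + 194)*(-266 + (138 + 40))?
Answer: -34936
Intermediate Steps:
(203 + 194)*(-266 + (138 + 40)) = 397*(-266 + 178) = 397*(-88) = -34936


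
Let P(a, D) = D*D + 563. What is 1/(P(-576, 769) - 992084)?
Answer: -1/400160 ≈ -2.4990e-6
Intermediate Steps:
P(a, D) = 563 + D**2 (P(a, D) = D**2 + 563 = 563 + D**2)
1/(P(-576, 769) - 992084) = 1/((563 + 769**2) - 992084) = 1/((563 + 591361) - 992084) = 1/(591924 - 992084) = 1/(-400160) = -1/400160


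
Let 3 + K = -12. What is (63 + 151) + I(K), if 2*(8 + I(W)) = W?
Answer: 397/2 ≈ 198.50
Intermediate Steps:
K = -15 (K = -3 - 12 = -15)
I(W) = -8 + W/2
(63 + 151) + I(K) = (63 + 151) + (-8 + (½)*(-15)) = 214 + (-8 - 15/2) = 214 - 31/2 = 397/2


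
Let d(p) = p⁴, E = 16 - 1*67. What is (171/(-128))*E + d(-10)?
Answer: 1288721/128 ≈ 10068.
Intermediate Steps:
E = -51 (E = 16 - 67 = -51)
(171/(-128))*E + d(-10) = (171/(-128))*(-51) + (-10)⁴ = (171*(-1/128))*(-51) + 10000 = -171/128*(-51) + 10000 = 8721/128 + 10000 = 1288721/128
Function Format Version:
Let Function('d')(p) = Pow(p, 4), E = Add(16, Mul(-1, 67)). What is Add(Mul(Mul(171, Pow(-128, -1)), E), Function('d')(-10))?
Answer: Rational(1288721, 128) ≈ 10068.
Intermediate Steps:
E = -51 (E = Add(16, -67) = -51)
Add(Mul(Mul(171, Pow(-128, -1)), E), Function('d')(-10)) = Add(Mul(Mul(171, Pow(-128, -1)), -51), Pow(-10, 4)) = Add(Mul(Mul(171, Rational(-1, 128)), -51), 10000) = Add(Mul(Rational(-171, 128), -51), 10000) = Add(Rational(8721, 128), 10000) = Rational(1288721, 128)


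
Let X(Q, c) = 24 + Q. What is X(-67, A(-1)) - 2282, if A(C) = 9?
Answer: -2325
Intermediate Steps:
X(-67, A(-1)) - 2282 = (24 - 67) - 2282 = -43 - 2282 = -2325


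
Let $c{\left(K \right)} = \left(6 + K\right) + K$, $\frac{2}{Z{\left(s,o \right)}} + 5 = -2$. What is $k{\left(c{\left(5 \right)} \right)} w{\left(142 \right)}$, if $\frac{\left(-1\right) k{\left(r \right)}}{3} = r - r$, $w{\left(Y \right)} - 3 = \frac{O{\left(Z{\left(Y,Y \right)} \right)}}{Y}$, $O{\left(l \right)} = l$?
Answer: $0$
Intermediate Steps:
$Z{\left(s,o \right)} = - \frac{2}{7}$ ($Z{\left(s,o \right)} = \frac{2}{-5 - 2} = \frac{2}{-7} = 2 \left(- \frac{1}{7}\right) = - \frac{2}{7}$)
$c{\left(K \right)} = 6 + 2 K$
$w{\left(Y \right)} = 3 - \frac{2}{7 Y}$
$k{\left(r \right)} = 0$ ($k{\left(r \right)} = - 3 \left(r - r\right) = \left(-3\right) 0 = 0$)
$k{\left(c{\left(5 \right)} \right)} w{\left(142 \right)} = 0 \left(3 - \frac{2}{7 \cdot 142}\right) = 0 \left(3 - \frac{1}{497}\right) = 0 \cdot \frac{1490}{497} = 0$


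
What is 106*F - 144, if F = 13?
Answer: 1234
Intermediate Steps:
106*F - 144 = 106*13 - 144 = 1378 - 144 = 1234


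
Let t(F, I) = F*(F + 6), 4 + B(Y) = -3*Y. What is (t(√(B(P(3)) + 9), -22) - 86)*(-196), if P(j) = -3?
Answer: 14112 - 1176*√14 ≈ 9711.8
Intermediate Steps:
B(Y) = -4 - 3*Y
t(F, I) = F*(6 + F)
(t(√(B(P(3)) + 9), -22) - 86)*(-196) = (√((-4 - 3*(-3)) + 9)*(6 + √((-4 - 3*(-3)) + 9)) - 86)*(-196) = (√((-4 + 9) + 9)*(6 + √((-4 + 9) + 9)) - 86)*(-196) = (√(5 + 9)*(6 + √(5 + 9)) - 86)*(-196) = (√14*(6 + √14) - 86)*(-196) = (-86 + √14*(6 + √14))*(-196) = 16856 - 196*√14*(6 + √14)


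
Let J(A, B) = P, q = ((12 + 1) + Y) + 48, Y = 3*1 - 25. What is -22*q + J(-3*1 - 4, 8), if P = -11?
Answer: -869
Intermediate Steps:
Y = -22 (Y = 3 - 25 = -22)
q = 39 (q = ((12 + 1) - 22) + 48 = (13 - 22) + 48 = -9 + 48 = 39)
J(A, B) = -11
-22*q + J(-3*1 - 4, 8) = -22*39 - 11 = -858 - 11 = -869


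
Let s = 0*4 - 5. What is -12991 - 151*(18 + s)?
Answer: -14954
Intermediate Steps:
s = -5 (s = 0 - 5 = -5)
-12991 - 151*(18 + s) = -12991 - 151*(18 - 5) = -12991 - 151*13 = -12991 - 1963 = -14954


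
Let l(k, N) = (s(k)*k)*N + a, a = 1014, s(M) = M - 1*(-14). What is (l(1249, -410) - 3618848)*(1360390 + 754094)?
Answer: -1375233971007936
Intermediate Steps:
s(M) = 14 + M (s(M) = M + 14 = 14 + M)
l(k, N) = 1014 + N*k*(14 + k) (l(k, N) = ((14 + k)*k)*N + 1014 = (k*(14 + k))*N + 1014 = N*k*(14 + k) + 1014 = 1014 + N*k*(14 + k))
(l(1249, -410) - 3618848)*(1360390 + 754094) = ((1014 - 410*1249*(14 + 1249)) - 3618848)*(1360390 + 754094) = ((1014 - 410*1249*1263) - 3618848)*2114484 = ((1014 - 646769670) - 3618848)*2114484 = (-646768656 - 3618848)*2114484 = -650387504*2114484 = -1375233971007936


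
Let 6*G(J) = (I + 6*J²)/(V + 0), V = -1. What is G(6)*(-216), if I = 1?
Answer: 7812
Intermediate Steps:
G(J) = -⅙ - J² (G(J) = ((1 + 6*J²)/(-1 + 0))/6 = ((1 + 6*J²)/(-1))/6 = ((1 + 6*J²)*(-1))/6 = (-1 - 6*J²)/6 = -⅙ - J²)
G(6)*(-216) = (-⅙ - 1*6²)*(-216) = (-⅙ - 1*36)*(-216) = (-⅙ - 36)*(-216) = -217/6*(-216) = 7812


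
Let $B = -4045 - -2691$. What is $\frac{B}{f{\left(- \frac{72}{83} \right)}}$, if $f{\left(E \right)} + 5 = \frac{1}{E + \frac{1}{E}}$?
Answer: $\frac{16346842}{66341} \approx 246.41$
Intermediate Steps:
$f{\left(E \right)} = -5 + \frac{1}{E + \frac{1}{E}}$
$B = -1354$ ($B = -4045 + 2691 = -1354$)
$\frac{B}{f{\left(- \frac{72}{83} \right)}} = - \frac{1354}{\frac{1}{1 + \left(- \frac{72}{83}\right)^{2}} \left(-5 - \frac{72}{83} - 5 \left(- \frac{72}{83}\right)^{2}\right)} = - \frac{1354}{\frac{1}{1 + \frac{5184}{6889}} \left(-5 - \frac{72}{83} - \frac{25920}{6889}\right)} = - \frac{1354}{\frac{1}{\frac{12073}{6889}} \left(-5 - \frac{72}{83} - \frac{25920}{6889}\right)} = - \frac{1354}{\frac{6889}{12073} \left(- \frac{66341}{6889}\right)} = - \frac{1354}{- \frac{66341}{12073}} = \left(-1354\right) \left(- \frac{12073}{66341}\right) = \frac{16346842}{66341}$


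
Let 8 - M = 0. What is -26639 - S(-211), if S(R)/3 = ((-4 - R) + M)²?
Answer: -165314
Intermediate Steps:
M = 8 (M = 8 - 1*0 = 8 + 0 = 8)
S(R) = 3*(4 - R)² (S(R) = 3*((-4 - R) + 8)² = 3*(4 - R)²)
-26639 - S(-211) = -26639 - 3*(-4 - 211)² = -26639 - 3*(-215)² = -26639 - 3*46225 = -26639 - 1*138675 = -26639 - 138675 = -165314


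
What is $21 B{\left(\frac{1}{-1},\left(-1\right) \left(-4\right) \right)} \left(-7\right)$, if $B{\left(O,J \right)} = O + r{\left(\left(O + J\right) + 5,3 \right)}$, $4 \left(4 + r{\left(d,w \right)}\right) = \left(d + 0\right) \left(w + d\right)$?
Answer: $-2499$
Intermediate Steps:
$r{\left(d,w \right)} = -4 + \frac{d \left(d + w\right)}{4}$ ($r{\left(d,w \right)} = -4 + \frac{\left(d + 0\right) \left(w + d\right)}{4} = -4 + \frac{d \left(d + w\right)}{4}$)
$B{\left(O,J \right)} = - \frac{1}{4} + \frac{\left(5 + J + O\right)^{2}}{4} + \frac{3 J}{4} + \frac{7 O}{4}$ ($B{\left(O,J \right)} = O + \left(-4 + \frac{\left(\left(O + J\right) + 5\right)^{2}}{4} + \frac{1}{4} \left(\left(O + J\right) + 5\right) 3\right) = O + \left(-4 + \frac{\left(\left(J + O\right) + 5\right)^{2}}{4} + \frac{1}{4} \left(\left(J + O\right) + 5\right) 3\right) = O + \left(-4 + \frac{\left(5 + J + O\right)^{2}}{4} + \frac{1}{4} \left(5 + J + O\right) 3\right) = O + \left(-4 + \frac{\left(5 + J + O\right)^{2}}{4} + \left(\frac{15}{4} + \frac{3 J}{4} + \frac{3 O}{4}\right)\right) = O + \left(- \frac{1}{4} + \frac{\left(5 + J + O\right)^{2}}{4} + \frac{3 J}{4} + \frac{3 O}{4}\right) = - \frac{1}{4} + \frac{\left(5 + J + O\right)^{2}}{4} + \frac{3 J}{4} + \frac{7 O}{4}$)
$21 B{\left(\frac{1}{-1},\left(-1\right) \left(-4\right) \right)} \left(-7\right) = 21 \left(- \frac{1}{4} + \frac{\left(5 - -4 + \frac{1}{-1}\right)^{2}}{4} + \frac{3 \left(\left(-1\right) \left(-4\right)\right)}{4} + \frac{7}{4 \left(-1\right)}\right) \left(-7\right) = 21 \left(- \frac{1}{4} + \frac{\left(5 + 4 - 1\right)^{2}}{4} + \frac{3}{4} \cdot 4 + \frac{7}{4} \left(-1\right)\right) \left(-7\right) = 21 \left(- \frac{1}{4} + \frac{8^{2}}{4} + 3 - \frac{7}{4}\right) \left(-7\right) = 21 \left(- \frac{1}{4} + \frac{1}{4} \cdot 64 + 3 - \frac{7}{4}\right) \left(-7\right) = 21 \left(- \frac{1}{4} + 16 + 3 - \frac{7}{4}\right) \left(-7\right) = 21 \cdot 17 \left(-7\right) = 357 \left(-7\right) = -2499$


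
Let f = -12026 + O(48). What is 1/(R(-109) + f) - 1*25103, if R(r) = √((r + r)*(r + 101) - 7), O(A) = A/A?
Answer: -3629865897489/144598888 - 3*√193/144598888 ≈ -25103.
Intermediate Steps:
O(A) = 1
R(r) = √(-7 + 2*r*(101 + r)) (R(r) = √((2*r)*(101 + r) - 7) = √(2*r*(101 + r) - 7) = √(-7 + 2*r*(101 + r)))
f = -12025 (f = -12026 + 1 = -12025)
1/(R(-109) + f) - 1*25103 = 1/(√(-7 + 2*(-109)² + 202*(-109)) - 12025) - 1*25103 = 1/(√(-7 + 2*11881 - 22018) - 12025) - 25103 = 1/(√(-7 + 23762 - 22018) - 12025) - 25103 = 1/(√1737 - 12025) - 25103 = 1/(3*√193 - 12025) - 25103 = 1/(-12025 + 3*√193) - 25103 = -25103 + 1/(-12025 + 3*√193)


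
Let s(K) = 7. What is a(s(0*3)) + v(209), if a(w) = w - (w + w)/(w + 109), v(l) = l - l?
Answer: 399/58 ≈ 6.8793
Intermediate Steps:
v(l) = 0
a(w) = w - 2*w/(109 + w)
a(s(0*3)) + v(209) = 7*(107 + 7)/(109 + 7) + 0 = 7*114/116 + 0 = 7*(1/116)*114 + 0 = 399/58 + 0 = 399/58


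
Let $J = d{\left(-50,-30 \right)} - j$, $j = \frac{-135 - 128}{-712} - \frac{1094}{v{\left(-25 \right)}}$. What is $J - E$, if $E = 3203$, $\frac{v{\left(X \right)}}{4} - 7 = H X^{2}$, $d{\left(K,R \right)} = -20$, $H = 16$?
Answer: $- \frac{22966260541}{7124984} \approx -3223.3$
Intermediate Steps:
$v{\left(X \right)} = 28 + 64 X^{2}$ ($v{\left(X \right)} = 28 + 4 \cdot 16 X^{2} = 28 + 64 X^{2}$)
$j = \frac{2437109}{7124984}$ ($j = \frac{-135 - 128}{-712} - \frac{1094}{28 + 64 \left(-25\right)^{2}} = \left(-263\right) \left(- \frac{1}{712}\right) - \frac{1094}{28 + 64 \cdot 625} = \frac{263}{712} - \frac{1094}{28 + 40000} = \frac{263}{712} - \frac{1094}{40028} = \frac{263}{712} - \frac{547}{20014} = \frac{2437109}{7124984} \approx 0.34205$)
$J = - \frac{144936789}{7124984}$ ($J = -20 - \frac{2437109}{7124984} = - \frac{144936789}{7124984} \approx -20.342$)
$J - E = - \frac{144936789}{7124984} - 3203 = - \frac{22966260541}{7124984}$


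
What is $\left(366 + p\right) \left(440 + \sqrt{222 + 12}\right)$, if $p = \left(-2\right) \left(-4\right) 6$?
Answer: $182160 + 1242 \sqrt{26} \approx 1.8849 \cdot 10^{5}$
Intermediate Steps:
$p = 48$ ($p = 8 \cdot 6 = 48$)
$\left(366 + p\right) \left(440 + \sqrt{222 + 12}\right) = \left(366 + 48\right) \left(440 + \sqrt{222 + 12}\right) = 414 \left(440 + \sqrt{234}\right) = 414 \left(440 + 3 \sqrt{26}\right) = 182160 + 1242 \sqrt{26}$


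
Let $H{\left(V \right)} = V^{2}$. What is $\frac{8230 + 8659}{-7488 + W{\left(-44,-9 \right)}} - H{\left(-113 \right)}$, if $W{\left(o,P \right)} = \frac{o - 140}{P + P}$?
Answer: $- \frac{859505701}{67300} \approx -12771.0$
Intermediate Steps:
$W{\left(o,P \right)} = \frac{-140 + o}{2 P}$
$\frac{8230 + 8659}{-7488 + W{\left(-44,-9 \right)}} - H{\left(-113 \right)} = \frac{8230 + 8659}{-7488 + \frac{-140 - 44}{2 \left(-9\right)}} - \left(-113\right)^{2} = \frac{16889}{-7488 + \frac{1}{2} \left(- \frac{1}{9}\right) \left(-184\right)} - 12769 = \frac{16889}{-7488 + \frac{92}{9}} - 12769 = \frac{16889}{- \frac{67300}{9}} - 12769 = 16889 \left(- \frac{9}{67300}\right) - 12769 = - \frac{152001}{67300} - 12769 = - \frac{859505701}{67300}$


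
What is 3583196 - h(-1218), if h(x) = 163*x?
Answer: 3781730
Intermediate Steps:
3583196 - h(-1218) = 3583196 - 163*(-1218) = 3583196 - 1*(-198534) = 3583196 + 198534 = 3781730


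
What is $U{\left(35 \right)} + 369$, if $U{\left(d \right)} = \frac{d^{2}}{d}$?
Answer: $404$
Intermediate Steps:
$U{\left(d \right)} = d$
$U{\left(35 \right)} + 369 = 35 + 369 = 404$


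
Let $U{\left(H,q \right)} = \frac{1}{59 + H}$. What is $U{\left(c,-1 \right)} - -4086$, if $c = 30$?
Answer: $\frac{363655}{89} \approx 4086.0$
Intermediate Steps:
$U{\left(c,-1 \right)} - -4086 = \frac{1}{59 + 30} - -4086 = \frac{1}{89} + 4086 = \frac{363655}{89}$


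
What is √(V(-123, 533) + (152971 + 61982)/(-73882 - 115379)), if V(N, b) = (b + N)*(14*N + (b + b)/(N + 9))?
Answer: I*√1019897662111530747/1198653 ≈ 842.53*I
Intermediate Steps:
V(N, b) = (N + b)*(14*N + 2*b/(9 + N)) (V(N, b) = (N + b)*(14*N + (2*b)/(9 + N)) = (N + b)*(14*N + 2*b/(9 + N)))
√(V(-123, 533) + (152971 + 61982)/(-73882 - 115379)) = √(2*(533² + 7*(-123)³ + 63*(-123)² + 7*533*(-123)² + 64*(-123)*533)/(9 - 123) + (152971 + 61982)/(-73882 - 115379)) = √(2*(284089 + 7*(-1860867) + 63*15129 + 7*533*15129 - 4195776)/(-114) + 214953/(-189261)) = √(2*(-1/114)*(284089 - 13026069 + 953127 + 56446299 - 4195776) + 214953*(-1/189261)) = √(2*(-1/114)*40461670 - 71651/63087) = √(-40461670/57 - 71651/63087) = √(-850869819799/1198653) = I*√1019897662111530747/1198653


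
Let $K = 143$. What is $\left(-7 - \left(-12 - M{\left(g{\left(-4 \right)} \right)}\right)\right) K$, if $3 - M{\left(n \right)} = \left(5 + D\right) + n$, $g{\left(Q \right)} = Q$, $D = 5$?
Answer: $286$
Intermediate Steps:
$M{\left(n \right)} = -7 - n$ ($M{\left(n \right)} = 3 - \left(\left(5 + 5\right) + n\right) = 3 - \left(10 + n\right) = -7 - n$)
$\left(-7 - \left(-12 - M{\left(g{\left(-4 \right)} \right)}\right)\right) K = \left(-7 + \left(\left(22 - 3\right) - 10\right)\right) 143 = \left(-7 + \left(19 - 10\right)\right) 143 = \left(-7 + 9\right) 143 = 2 \cdot 143 = 286$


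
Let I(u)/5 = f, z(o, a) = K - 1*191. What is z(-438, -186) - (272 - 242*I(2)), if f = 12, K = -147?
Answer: 13910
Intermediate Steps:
z(o, a) = -338 (z(o, a) = -147 - 1*191 = -147 - 191 = -338)
I(u) = 60 (I(u) = 5*12 = 60)
z(-438, -186) - (272 - 242*I(2)) = -338 - (272 - 242*60) = -338 - (272 - 14520) = -338 - 1*(-14248) = -338 + 14248 = 13910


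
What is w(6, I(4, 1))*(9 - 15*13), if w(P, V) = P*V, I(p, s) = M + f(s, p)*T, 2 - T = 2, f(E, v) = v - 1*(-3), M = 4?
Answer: -4464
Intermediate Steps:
f(E, v) = 3 + v (f(E, v) = v + 3 = 3 + v)
T = 0 (T = 2 - 1*2 = 2 - 2 = 0)
I(p, s) = 4 (I(p, s) = 4 + (3 + p)*0 = 4 + 0 = 4)
w(6, I(4, 1))*(9 - 15*13) = (6*4)*(9 - 15*13) = 24*(9 - 195) = 24*(-186) = -4464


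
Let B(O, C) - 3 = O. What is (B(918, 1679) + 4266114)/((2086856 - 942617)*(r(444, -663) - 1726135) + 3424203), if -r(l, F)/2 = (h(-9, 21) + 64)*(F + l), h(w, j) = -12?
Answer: -1422345/649682124866 ≈ -2.1893e-6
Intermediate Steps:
B(O, C) = 3 + O
r(l, F) = -104*F - 104*l (r(l, F) = -2*(-12 + 64)*(F + l) = -104*(F + l) = -2*(52*F + 52*l) = -104*F - 104*l)
(B(918, 1679) + 4266114)/((2086856 - 942617)*(r(444, -663) - 1726135) + 3424203) = ((3 + 918) + 4266114)/((2086856 - 942617)*((-104*(-663) - 104*444) - 1726135) + 3424203) = (921 + 4266114)/(1144239*((68952 - 46176) - 1726135) + 3424203) = 4267035/(1144239*(22776 - 1726135) + 3424203) = 4267035/(1144239*(-1703359) + 3424203) = 4267035/(-1949049798801 + 3424203) = 4267035/(-1949046374598) = 4267035*(-1/1949046374598) = -1422345/649682124866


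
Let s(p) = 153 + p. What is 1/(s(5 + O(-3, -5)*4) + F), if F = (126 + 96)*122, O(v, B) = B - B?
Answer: 1/27242 ≈ 3.6708e-5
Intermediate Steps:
O(v, B) = 0
F = 27084 (F = 222*122 = 27084)
1/(s(5 + O(-3, -5)*4) + F) = 1/((153 + (5 + 0*4)) + 27084) = 1/((153 + (5 + 0)) + 27084) = 1/((153 + 5) + 27084) = 1/(158 + 27084) = 1/27242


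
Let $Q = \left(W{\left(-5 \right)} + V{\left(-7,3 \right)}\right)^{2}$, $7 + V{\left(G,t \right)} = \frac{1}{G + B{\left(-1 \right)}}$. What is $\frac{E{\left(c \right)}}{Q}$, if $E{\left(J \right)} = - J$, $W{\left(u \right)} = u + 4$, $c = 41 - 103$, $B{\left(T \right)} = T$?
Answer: $\frac{3968}{4225} \approx 0.93917$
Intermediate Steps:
$c = -62$
$W{\left(u \right)} = 4 + u$
$V{\left(G,t \right)} = -7 + \frac{1}{-1 + G}$ ($V{\left(G,t \right)} = -7 + \frac{1}{G - 1} = -7 + \frac{1}{-1 + G}$)
$Q = \frac{4225}{64}$ ($Q = \left(\left(4 - 5\right) + \frac{8 - -49}{-1 - 7}\right)^{2} = \left(-1 + \frac{8 + 49}{-8}\right)^{2} = \left(-1 - \frac{57}{8}\right)^{2} = \left(- \frac{65}{8}\right)^{2} = \frac{4225}{64} \approx 66.016$)
$\frac{E{\left(c \right)}}{Q} = \frac{\left(-1\right) \left(-62\right)}{\frac{4225}{64}} = 62 \cdot \frac{64}{4225} = \frac{3968}{4225}$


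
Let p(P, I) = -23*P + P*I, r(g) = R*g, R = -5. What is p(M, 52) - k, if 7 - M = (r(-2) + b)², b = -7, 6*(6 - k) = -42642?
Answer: -7171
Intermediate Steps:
r(g) = -5*g
k = 7113 (k = 6 - ⅙*(-42642) = 6 + 7107 = 7113)
M = -2 (M = 7 - (-5*(-2) - 7)² = 7 - (10 - 7)² = 7 - 1*3² = 7 - 1*9 = 7 - 9 = -2)
p(P, I) = -23*P + I*P
p(M, 52) - k = -2*(-23 + 52) - 1*7113 = -2*29 - 7113 = -58 - 7113 = -7171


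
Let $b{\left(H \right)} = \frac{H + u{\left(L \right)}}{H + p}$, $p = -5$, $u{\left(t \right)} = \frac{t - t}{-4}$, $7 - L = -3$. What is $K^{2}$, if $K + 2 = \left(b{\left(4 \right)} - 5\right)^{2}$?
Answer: $6241$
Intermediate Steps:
$L = 10$ ($L = 7 - -3 = 7 + 3 = 10$)
$u{\left(t \right)} = 0$ ($u{\left(t \right)} = 0 \left(- \frac{1}{4}\right) = 0$)
$b{\left(H \right)} = \frac{H}{-5 + H}$ ($b{\left(H \right)} = \frac{H + 0}{H - 5} = \frac{H}{-5 + H}$)
$K = 79$ ($K = -2 + \left(\frac{4}{-5 + 4} - 5\right)^{2} = -2 + \left(\frac{4}{-1} - 5\right)^{2} = -2 + \left(4 \left(-1\right) - 5\right)^{2} = -2 + \left(-4 - 5\right)^{2} = -2 + \left(-9\right)^{2} = -2 + 81 = 79$)
$K^{2} = 79^{2} = 6241$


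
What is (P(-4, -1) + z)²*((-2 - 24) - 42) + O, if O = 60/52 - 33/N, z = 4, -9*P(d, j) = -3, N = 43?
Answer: -6422084/5031 ≈ -1276.5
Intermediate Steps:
P(d, j) = ⅓ (P(d, j) = -⅑*(-3) = ⅓)
O = 216/559 (O = 60/52 - 33/43 = 60*(1/52) - 33*1/43 = 15/13 - 33/43 = 216/559 ≈ 0.38640)
(P(-4, -1) + z)²*((-2 - 24) - 42) + O = (⅓ + 4)²*((-2 - 24) - 42) + 216/559 = (13/3)²*(-26 - 42) + 216/559 = (169/9)*(-68) + 216/559 = -11492/9 + 216/559 = -6422084/5031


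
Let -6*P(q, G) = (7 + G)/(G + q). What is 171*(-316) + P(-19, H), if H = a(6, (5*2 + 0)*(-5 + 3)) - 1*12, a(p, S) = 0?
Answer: -10050701/186 ≈ -54036.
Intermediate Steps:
H = -12 (H = 0 - 1*12 = 0 - 12 = -12)
P(q, G) = -(7 + G)/(6*(G + q))
171*(-316) + P(-19, H) = 171*(-316) + (-7 - 1*(-12))/(6*(-12 - 19)) = -54036 + (⅙)*(-7 + 12)/(-31) = -54036 + (⅙)*(-1/31)*5 = -54036 - 5/186 = -10050701/186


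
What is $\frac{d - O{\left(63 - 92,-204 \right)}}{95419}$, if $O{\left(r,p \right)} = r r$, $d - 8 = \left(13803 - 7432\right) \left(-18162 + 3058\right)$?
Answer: $- \frac{96228417}{95419} \approx -1008.5$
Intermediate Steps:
$d = -96227576$ ($d = 8 + \left(13803 - 7432\right) \left(-18162 + 3058\right) = 8 + 6371 \left(-15104\right) = 8 - 96227584 = -96227576$)
$O{\left(r,p \right)} = r^{2}$
$\frac{d - O{\left(63 - 92,-204 \right)}}{95419} = \frac{-96227576 - \left(63 - 92\right)^{2}}{95419} = \left(-96227576 - \left(63 - 92\right)^{2}\right) \frac{1}{95419} = \left(-96227576 - \left(-29\right)^{2}\right) \frac{1}{95419} = \left(-96227576 - 841\right) \frac{1}{95419} = \left(-96228417\right) \frac{1}{95419} = - \frac{96228417}{95419}$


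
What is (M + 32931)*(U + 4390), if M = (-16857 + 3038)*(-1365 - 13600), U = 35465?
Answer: 8243379671430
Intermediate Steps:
M = 206801335 (M = -13819*(-14965) = 206801335)
(M + 32931)*(U + 4390) = (206801335 + 32931)*(35465 + 4390) = 206834266*39855 = 8243379671430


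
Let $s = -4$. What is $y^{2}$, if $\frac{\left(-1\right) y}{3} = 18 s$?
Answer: $46656$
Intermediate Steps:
$y = 216$ ($y = - 3 \cdot 18 \left(-4\right) = \left(-3\right) \left(-72\right) = 216$)
$y^{2} = 216^{2} = 46656$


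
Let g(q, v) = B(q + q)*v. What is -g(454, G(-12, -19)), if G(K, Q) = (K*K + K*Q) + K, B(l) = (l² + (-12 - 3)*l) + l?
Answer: -292230720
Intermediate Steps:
B(l) = l² - 14*l (B(l) = (l² - 15*l) + l = l² - 14*l)
G(K, Q) = K + K² + K*Q (G(K, Q) = (K² + K*Q) + K = K + K² + K*Q)
g(q, v) = 2*q*v*(-14 + 2*q) (g(q, v) = ((q + q)*(-14 + (q + q)))*v = ((2*q)*(-14 + 2*q))*v = (2*q*(-14 + 2*q))*v = 2*q*v*(-14 + 2*q))
-g(454, G(-12, -19)) = -4*454*(-12*(1 - 12 - 19))*(-7 + 454) = -4*454*(-12*(-30))*447 = -4*454*360*447 = -1*292230720 = -292230720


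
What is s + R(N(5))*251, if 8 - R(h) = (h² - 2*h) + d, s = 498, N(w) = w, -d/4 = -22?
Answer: -23347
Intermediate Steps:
d = 88 (d = -4*(-22) = 88)
R(h) = -80 - h² + 2*h (R(h) = 8 - ((h² - 2*h) + 88) = 8 - (88 + h² - 2*h) = 8 + (-88 - h² + 2*h) = -80 - h² + 2*h)
s + R(N(5))*251 = 498 + (-80 - 1*5² + 2*5)*251 = 498 + (-80 - 1*25 + 10)*251 = 498 + (-80 - 25 + 10)*251 = 498 - 95*251 = 498 - 23845 = -23347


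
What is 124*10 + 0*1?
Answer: 1240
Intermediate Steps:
124*10 + 0*1 = 1240 + 0 = 1240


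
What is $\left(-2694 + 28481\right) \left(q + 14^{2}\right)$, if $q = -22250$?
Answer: $-568706498$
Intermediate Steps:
$\left(-2694 + 28481\right) \left(q + 14^{2}\right) = \left(-2694 + 28481\right) \left(-22250 + 14^{2}\right) = 25787 \left(-22250 + 196\right) = 25787 \left(-22054\right) = -568706498$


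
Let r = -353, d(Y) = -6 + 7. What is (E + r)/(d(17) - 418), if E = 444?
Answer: -91/417 ≈ -0.21823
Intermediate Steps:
d(Y) = 1
(E + r)/(d(17) - 418) = (444 - 353)/(1 - 418) = 91/(-417) = 91*(-1/417) = -91/417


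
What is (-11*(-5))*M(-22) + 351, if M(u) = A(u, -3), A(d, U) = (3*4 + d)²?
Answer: 5851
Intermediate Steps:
A(d, U) = (12 + d)²
M(u) = (12 + u)²
(-11*(-5))*M(-22) + 351 = (-11*(-5))*(12 - 22)² + 351 = 55*(-10)² + 351 = 55*100 + 351 = 5500 + 351 = 5851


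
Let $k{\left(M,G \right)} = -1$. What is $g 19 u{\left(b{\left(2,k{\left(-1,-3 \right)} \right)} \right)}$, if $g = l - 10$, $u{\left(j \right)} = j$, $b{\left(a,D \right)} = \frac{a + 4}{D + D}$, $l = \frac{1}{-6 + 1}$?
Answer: $\frac{2907}{5} \approx 581.4$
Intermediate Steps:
$l = - \frac{1}{5}$ ($l = \frac{1}{-5} = - \frac{1}{5} \approx -0.2$)
$b{\left(a,D \right)} = \frac{4 + a}{2 D}$
$g = - \frac{51}{5}$ ($g = - \frac{1}{5} - 10 = - \frac{51}{5} \approx -10.2$)
$g 19 u{\left(b{\left(2,k{\left(-1,-3 \right)} \right)} \right)} = \left(- \frac{51}{5}\right) 19 \frac{4 + 2}{2 \left(-1\right)} = - \frac{969 \cdot \frac{1}{2} \left(-1\right) 6}{5} = \left(- \frac{969}{5}\right) \left(-3\right) = \frac{2907}{5}$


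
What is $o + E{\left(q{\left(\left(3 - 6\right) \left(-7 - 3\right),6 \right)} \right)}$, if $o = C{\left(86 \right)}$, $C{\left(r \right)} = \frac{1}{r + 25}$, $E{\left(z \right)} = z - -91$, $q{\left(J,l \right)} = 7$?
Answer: $\frac{10879}{111} \approx 98.009$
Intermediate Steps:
$E{\left(z \right)} = 91 + z$ ($E{\left(z \right)} = z + 91 = 91 + z$)
$C{\left(r \right)} = \frac{1}{25 + r}$
$o = \frac{1}{111}$ ($o = \frac{1}{25 + 86} = \frac{1}{111} \approx 0.009009$)
$o + E{\left(q{\left(\left(3 - 6\right) \left(-7 - 3\right),6 \right)} \right)} = \frac{1}{111} + \left(91 + 7\right) = \frac{1}{111} + 98 = \frac{10879}{111}$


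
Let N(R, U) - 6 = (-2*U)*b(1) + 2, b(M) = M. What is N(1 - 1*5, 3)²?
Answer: 4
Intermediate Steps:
N(R, U) = 8 - 2*U (N(R, U) = 6 + (-2*U*1 + 2) = 6 + (-2*U + 2) = 6 + (2 - 2*U) = 8 - 2*U)
N(1 - 1*5, 3)² = (8 - 2*3)² = (8 - 6)² = 2² = 4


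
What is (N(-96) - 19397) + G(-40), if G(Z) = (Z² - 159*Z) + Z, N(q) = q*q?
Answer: -2261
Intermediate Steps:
N(q) = q²
G(Z) = Z² - 158*Z
(N(-96) - 19397) + G(-40) = ((-96)² - 19397) - 40*(-158 - 40) = (9216 - 19397) - 40*(-198) = -10181 + 7920 = -2261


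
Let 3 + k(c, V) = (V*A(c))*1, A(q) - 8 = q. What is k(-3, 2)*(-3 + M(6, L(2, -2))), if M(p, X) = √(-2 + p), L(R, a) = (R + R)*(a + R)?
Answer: -7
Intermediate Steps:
A(q) = 8 + q
L(R, a) = 2*R*(R + a) (L(R, a) = (2*R)*(R + a) = 2*R*(R + a))
k(c, V) = -3 + V*(8 + c) (k(c, V) = -3 + (V*(8 + c))*1 = -3 + V*(8 + c))
k(-3, 2)*(-3 + M(6, L(2, -2))) = (-3 + 2*(8 - 3))*(-3 + √(-2 + 6)) = (-3 + 2*5)*(-3 + √4) = (-3 + 10)*(-3 + 2) = 7*(-1) = -7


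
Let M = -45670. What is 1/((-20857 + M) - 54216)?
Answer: -1/120743 ≈ -8.2820e-6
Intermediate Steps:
1/((-20857 + M) - 54216) = 1/((-20857 - 45670) - 54216) = 1/(-66527 - 54216) = 1/(-120743) = -1/120743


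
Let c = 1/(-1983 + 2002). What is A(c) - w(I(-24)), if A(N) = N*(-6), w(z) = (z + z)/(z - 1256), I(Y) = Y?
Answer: -537/1520 ≈ -0.35329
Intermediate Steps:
w(z) = 2*z/(-1256 + z) (w(z) = (2*z)/(-1256 + z) = 2*z/(-1256 + z))
c = 1/19 ≈ 0.052632
A(N) = -6*N
A(c) - w(I(-24)) = -6*1/19 - 2*(-24)/(-1256 - 24) = -6/19 - 2*(-24)/(-1280) = -6/19 - 2*(-24)*(-1)/1280 = -6/19 - 1*3/80 = -6/19 - 3/80 = -537/1520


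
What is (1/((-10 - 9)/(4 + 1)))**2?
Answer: 25/361 ≈ 0.069252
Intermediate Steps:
(1/((-10 - 9)/(4 + 1)))**2 = (1/(-19/5))**2 = (-5/19)**2 = 25/361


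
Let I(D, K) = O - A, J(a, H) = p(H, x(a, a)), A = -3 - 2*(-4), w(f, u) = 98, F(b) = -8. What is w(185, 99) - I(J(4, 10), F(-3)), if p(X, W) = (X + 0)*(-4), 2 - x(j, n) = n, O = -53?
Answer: 156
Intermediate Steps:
x(j, n) = 2 - n
A = 5 (A = -3 + 8 = 5)
p(X, W) = -4*X (p(X, W) = X*(-4) = -4*X)
J(a, H) = -4*H
I(D, K) = -58 (I(D, K) = -53 - 1*5 = -53 - 5 = -58)
w(185, 99) - I(J(4, 10), F(-3)) = 98 - 1*(-58) = 98 + 58 = 156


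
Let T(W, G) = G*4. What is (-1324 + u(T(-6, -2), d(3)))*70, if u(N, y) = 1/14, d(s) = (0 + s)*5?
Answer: -92675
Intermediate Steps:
T(W, G) = 4*G
d(s) = 5*s (d(s) = s*5 = 5*s)
u(N, y) = 1/14
(-1324 + u(T(-6, -2), d(3)))*70 = (-1324 + 1/14)*70 = -18535/14*70 = -92675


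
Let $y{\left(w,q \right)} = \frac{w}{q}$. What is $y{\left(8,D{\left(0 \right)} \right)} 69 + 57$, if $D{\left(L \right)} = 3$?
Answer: $241$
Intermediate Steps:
$y{\left(8,D{\left(0 \right)} \right)} 69 + 57 = \frac{8}{3} \cdot 69 + 57 = 184 + 57 = 241$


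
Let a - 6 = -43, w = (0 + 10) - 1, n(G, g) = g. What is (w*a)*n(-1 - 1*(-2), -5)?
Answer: 1665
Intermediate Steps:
w = 9 (w = 10 - 1 = 9)
a = -37 (a = 6 - 43 = -37)
(w*a)*n(-1 - 1*(-2), -5) = (9*(-37))*(-5) = -333*(-5) = 1665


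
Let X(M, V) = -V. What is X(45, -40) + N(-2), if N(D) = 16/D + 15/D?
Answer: 49/2 ≈ 24.500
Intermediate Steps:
N(D) = 31/D
X(45, -40) + N(-2) = -1*(-40) + 31/(-2) = 40 + 31*(-1/2) = 40 - 31/2 = 49/2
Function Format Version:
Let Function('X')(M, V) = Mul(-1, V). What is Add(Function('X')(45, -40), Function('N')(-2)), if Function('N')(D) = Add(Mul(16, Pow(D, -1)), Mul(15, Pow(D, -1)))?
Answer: Rational(49, 2) ≈ 24.500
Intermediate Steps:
Function('N')(D) = Mul(31, Pow(D, -1))
Add(Function('X')(45, -40), Function('N')(-2)) = Add(Mul(-1, -40), Mul(31, Pow(-2, -1))) = Add(40, Mul(31, Rational(-1, 2))) = Add(40, Rational(-31, 2)) = Rational(49, 2)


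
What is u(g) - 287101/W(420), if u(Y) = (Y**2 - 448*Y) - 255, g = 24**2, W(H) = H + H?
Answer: 61430219/840 ≈ 73131.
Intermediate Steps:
W(H) = 2*H
g = 576
u(Y) = -255 + Y**2 - 448*Y
u(g) - 287101/W(420) = (-255 + 576**2 - 448*576) - 287101/(2*420) = (-255 + 331776 - 258048) - 287101/840 = 73473 - 287101*1/840 = 73473 - 287101/840 = 61430219/840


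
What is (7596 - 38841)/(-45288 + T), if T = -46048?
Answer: 31245/91336 ≈ 0.34209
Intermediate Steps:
(7596 - 38841)/(-45288 + T) = (7596 - 38841)/(-45288 - 46048) = -31245/(-91336) = -31245*(-1/91336) = 31245/91336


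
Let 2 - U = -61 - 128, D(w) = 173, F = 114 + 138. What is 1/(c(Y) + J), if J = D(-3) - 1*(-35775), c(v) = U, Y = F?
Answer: 1/36139 ≈ 2.7671e-5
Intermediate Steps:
F = 252
Y = 252
U = 191 (U = 2 - (-61 - 128) = 2 - 1*(-189) = 2 + 189 = 191)
c(v) = 191
J = 35948 (J = 173 - 1*(-35775) = 173 + 35775 = 35948)
1/(c(Y) + J) = 1/(191 + 35948) = 1/36139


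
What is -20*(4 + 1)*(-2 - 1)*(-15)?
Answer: -4500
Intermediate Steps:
-20*(4 + 1)*(-2 - 1)*(-15) = -100*(-3)*(-15) = -20*(-15)*(-15) = 300*(-15) = -4500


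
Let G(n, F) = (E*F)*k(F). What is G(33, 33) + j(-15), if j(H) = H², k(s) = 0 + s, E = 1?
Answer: 1314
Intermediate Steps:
k(s) = s
G(n, F) = F² (G(n, F) = (1*F)*F = F*F = F²)
G(33, 33) + j(-15) = 33² + (-15)² = 1089 + 225 = 1314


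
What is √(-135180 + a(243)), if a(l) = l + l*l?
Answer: 12*I*√527 ≈ 275.48*I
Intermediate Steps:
a(l) = l + l²
√(-135180 + a(243)) = √(-135180 + 243*(1 + 243)) = √(-135180 + 243*244) = √(-135180 + 59292) = √(-75888) = 12*I*√527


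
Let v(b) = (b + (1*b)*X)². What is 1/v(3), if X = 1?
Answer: 1/36 ≈ 0.027778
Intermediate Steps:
v(b) = 4*b² (v(b) = (b + (1*b)*1)² = (b + b*1)² = (b + b)² = (2*b)² = 4*b²)
1/v(3) = 1/(4*3²) = 1/(4*9) = 1/36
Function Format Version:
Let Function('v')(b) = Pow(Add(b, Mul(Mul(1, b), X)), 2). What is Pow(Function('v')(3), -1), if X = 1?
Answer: Rational(1, 36) ≈ 0.027778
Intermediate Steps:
Function('v')(b) = Mul(4, Pow(b, 2)) (Function('v')(b) = Pow(Add(b, Mul(Mul(1, b), 1)), 2) = Pow(Add(b, Mul(b, 1)), 2) = Pow(Add(b, b), 2) = Pow(Mul(2, b), 2) = Mul(4, Pow(b, 2)))
Pow(Function('v')(3), -1) = Pow(Mul(4, Pow(3, 2)), -1) = Pow(Mul(4, 9), -1) = Pow(36, -1) = Rational(1, 36)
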